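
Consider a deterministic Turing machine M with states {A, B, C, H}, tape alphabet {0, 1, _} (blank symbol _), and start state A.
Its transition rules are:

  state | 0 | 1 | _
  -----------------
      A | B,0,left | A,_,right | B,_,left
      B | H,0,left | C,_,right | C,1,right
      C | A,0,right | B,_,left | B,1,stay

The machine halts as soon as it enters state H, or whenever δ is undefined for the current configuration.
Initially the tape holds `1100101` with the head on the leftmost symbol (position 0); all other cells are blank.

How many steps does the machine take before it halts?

7

A | [1]100101   read 1 → write _, move right, go to A
A | _[1]00101   read 1 → write _, move right, go to A
A | __[0]0101   read 0 → write 0, move left, go to B
B | _[_]00101   read _ → write 1, move right, go to C
C | _1[0]0101   read 0 → write 0, move right, go to A
A | _10[0]101   read 0 → write 0, move left, go to B
B | _1[0]0101   read 0 → write 0, move left, go to H
H | _[1]00101
M halts after 7 transitions.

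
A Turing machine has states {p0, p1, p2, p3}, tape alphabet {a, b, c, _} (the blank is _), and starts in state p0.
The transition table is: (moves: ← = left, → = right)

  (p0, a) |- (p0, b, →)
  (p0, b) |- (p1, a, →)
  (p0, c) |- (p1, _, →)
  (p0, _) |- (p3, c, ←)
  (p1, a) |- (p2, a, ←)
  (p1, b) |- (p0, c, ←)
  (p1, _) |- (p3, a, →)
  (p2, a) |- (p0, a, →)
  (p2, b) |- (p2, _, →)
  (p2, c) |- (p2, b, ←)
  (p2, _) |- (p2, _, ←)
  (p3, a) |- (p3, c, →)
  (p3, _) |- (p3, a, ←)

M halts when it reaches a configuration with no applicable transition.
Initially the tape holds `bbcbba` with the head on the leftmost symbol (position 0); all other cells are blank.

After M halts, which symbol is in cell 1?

_

state=p0 head=0 tape=[b]bcbba   (p0,b)→(p1,a,→)
state=p1 head=1 tape=a[b]cbba   (p1,b)→(p0,c,←)
state=p0 head=0 tape=[a]ccbba   (p0,a)→(p0,b,→)
state=p0 head=1 tape=b[c]cbba   (p0,c)→(p1,_,→)
state=p1 head=2 tape=b_[c]bba
Cell 1 holds _ when M halts.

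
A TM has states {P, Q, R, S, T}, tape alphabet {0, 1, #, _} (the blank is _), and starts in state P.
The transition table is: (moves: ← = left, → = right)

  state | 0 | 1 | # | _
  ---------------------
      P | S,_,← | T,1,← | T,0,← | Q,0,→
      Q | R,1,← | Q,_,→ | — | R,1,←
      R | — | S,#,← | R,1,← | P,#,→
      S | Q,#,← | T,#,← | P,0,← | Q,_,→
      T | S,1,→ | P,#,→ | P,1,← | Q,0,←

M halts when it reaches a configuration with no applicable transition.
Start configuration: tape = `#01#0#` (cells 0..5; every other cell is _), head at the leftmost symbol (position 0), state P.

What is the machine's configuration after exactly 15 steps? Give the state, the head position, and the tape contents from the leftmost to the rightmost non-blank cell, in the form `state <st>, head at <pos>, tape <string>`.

state Q, head at -1, tape 00_1001#0#

P | ____[#]01#0#   read # → write 0, move ←, go to T
T | ___[_]001#0#   read _ → write 0, move ←, go to Q
Q | __[_]0001#0#   read _ → write 1, move ←, go to R
R | _[_]10001#0#   read _ → write #, move →, go to P
P | _#[1]0001#0#   read 1 → write 1, move ←, go to T
T | _[#]10001#0#   read # → write 1, move ←, go to P
P | [_]110001#0#   read _ → write 0, move →, go to Q
Q | 0[1]10001#0#   read 1 → write _, move →, go to Q
Q | 0_[1]0001#0#   read 1 → write _, move →, go to Q
Q | 0__[0]001#0#   read 0 → write 1, move ←, go to R
R | 0_[_]1001#0#   read _ → write #, move →, go to P
P | 0_#[1]001#0#   read 1 → write 1, move ←, go to T
T | 0_[#]1001#0#   read # → write 1, move ←, go to P
P | 0[_]11001#0#   read _ → write 0, move →, go to Q
Q | 00[1]1001#0#   read 1 → write _, move →, go to Q
Q | 00_[1]001#0#
After 15 steps: state Q, head at -1, tape 00_1001#0#.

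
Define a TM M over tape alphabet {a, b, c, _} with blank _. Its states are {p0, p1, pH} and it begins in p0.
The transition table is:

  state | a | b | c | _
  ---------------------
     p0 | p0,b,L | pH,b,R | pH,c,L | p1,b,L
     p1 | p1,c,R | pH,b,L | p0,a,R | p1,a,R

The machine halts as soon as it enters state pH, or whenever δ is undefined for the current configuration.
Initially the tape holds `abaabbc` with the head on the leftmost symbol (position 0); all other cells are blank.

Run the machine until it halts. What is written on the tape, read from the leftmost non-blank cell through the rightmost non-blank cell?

abbbaabbc

state=p0 head=0 tape=__[a]baabbc   (p0,a)→(p0,b,L)
state=p0 head=-1 tape=_[_]bbaabbc   (p0,_)→(p1,b,L)
state=p1 head=-2 tape=[_]bbbaabbc   (p1,_)→(p1,a,R)
state=p1 head=-1 tape=a[b]bbaabbc   (p1,b)→(pH,b,L)
state=pH head=-2 tape=[a]bbbaabbc
The non-blank tape span at halt is abbbaabbc.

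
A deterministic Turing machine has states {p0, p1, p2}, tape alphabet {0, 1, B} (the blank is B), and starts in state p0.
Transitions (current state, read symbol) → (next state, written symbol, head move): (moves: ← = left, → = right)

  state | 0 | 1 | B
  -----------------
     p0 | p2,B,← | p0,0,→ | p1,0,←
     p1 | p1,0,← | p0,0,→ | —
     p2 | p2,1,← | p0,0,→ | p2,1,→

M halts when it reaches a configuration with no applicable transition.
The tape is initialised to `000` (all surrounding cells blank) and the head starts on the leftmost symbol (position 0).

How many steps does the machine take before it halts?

p0 | BB[0]00   read 0 → write B, move ←, go to p2
p2 | B[B]B00   read B → write 1, move →, go to p2
p2 | B1[B]00   read B → write 1, move →, go to p2
p2 | B11[0]0   read 0 → write 1, move ←, go to p2
p2 | B1[1]10   read 1 → write 0, move →, go to p0
p0 | B10[1]0   read 1 → write 0, move →, go to p0
p0 | B100[0]   read 0 → write B, move ←, go to p2
p2 | B10[0]B   read 0 → write 1, move ←, go to p2
p2 | B1[0]1B   read 0 → write 1, move ←, go to p2
p2 | B[1]11B   read 1 → write 0, move →, go to p0
p0 | B0[1]1B   read 1 → write 0, move →, go to p0
p0 | B00[1]B   read 1 → write 0, move →, go to p0
p0 | B000[B]   read B → write 0, move ←, go to p1
p1 | B00[0]0   read 0 → write 0, move ←, go to p1
p1 | B0[0]00   read 0 → write 0, move ←, go to p1
p1 | B[0]000   read 0 → write 0, move ←, go to p1
p1 | [B]0000
M halts after 16 transitions.

16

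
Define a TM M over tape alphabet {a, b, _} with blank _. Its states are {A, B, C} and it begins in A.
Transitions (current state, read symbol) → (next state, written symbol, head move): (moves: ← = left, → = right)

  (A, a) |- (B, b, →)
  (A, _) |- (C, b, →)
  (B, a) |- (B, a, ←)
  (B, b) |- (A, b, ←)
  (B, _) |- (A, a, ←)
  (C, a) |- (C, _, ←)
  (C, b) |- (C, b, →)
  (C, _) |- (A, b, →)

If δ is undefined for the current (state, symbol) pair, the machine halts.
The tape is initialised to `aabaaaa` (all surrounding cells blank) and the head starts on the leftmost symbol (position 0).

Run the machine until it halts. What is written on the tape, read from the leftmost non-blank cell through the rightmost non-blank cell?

bbbbaaaa

state=A head=0 tape=_[a]abaaaa   (A,a)→(B,b,→)
state=B head=1 tape=_b[a]baaaa   (B,a)→(B,a,←)
state=B head=0 tape=_[b]abaaaa   (B,b)→(A,b,←)
state=A head=-1 tape=[_]babaaaa   (A,_)→(C,b,→)
state=C head=0 tape=b[b]abaaaa   (C,b)→(C,b,→)
state=C head=1 tape=bb[a]baaaa   (C,a)→(C,_,←)
state=C head=0 tape=b[b]_baaaa   (C,b)→(C,b,→)
state=C head=1 tape=bb[_]baaaa   (C,_)→(A,b,→)
state=A head=2 tape=bbb[b]aaaa
The non-blank tape span at halt is bbbbaaaa.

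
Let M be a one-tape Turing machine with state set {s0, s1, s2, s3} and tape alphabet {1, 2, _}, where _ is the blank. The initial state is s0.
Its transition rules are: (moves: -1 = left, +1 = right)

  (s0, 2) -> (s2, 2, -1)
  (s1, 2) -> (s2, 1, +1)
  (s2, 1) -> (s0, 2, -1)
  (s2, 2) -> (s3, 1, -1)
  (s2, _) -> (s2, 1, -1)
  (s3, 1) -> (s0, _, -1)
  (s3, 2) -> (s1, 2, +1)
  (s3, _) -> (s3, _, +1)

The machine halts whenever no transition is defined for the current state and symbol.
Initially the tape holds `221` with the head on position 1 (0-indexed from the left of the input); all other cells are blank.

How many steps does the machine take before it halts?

4

s0 | _2[2]1   read 2 → write 2, move -1, go to s2
s2 | _[2]21   read 2 → write 1, move -1, go to s3
s3 | [_]121   read _ → write _, move +1, go to s3
s3 | _[1]21   read 1 → write _, move -1, go to s0
s0 | [_]_21
M halts after 4 transitions.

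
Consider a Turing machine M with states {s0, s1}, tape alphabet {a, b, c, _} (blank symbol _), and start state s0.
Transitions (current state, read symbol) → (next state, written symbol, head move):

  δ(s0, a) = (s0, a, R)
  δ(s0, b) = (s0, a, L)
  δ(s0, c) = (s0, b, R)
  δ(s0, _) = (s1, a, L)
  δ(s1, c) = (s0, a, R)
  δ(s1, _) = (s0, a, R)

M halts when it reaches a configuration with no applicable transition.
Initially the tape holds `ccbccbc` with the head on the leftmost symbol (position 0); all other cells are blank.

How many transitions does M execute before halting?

22

state=s0 head=0 tape=__[c]cbccbc_   (s0,c)→(s0,b,R)
state=s0 head=1 tape=__b[c]bccbc_   (s0,c)→(s0,b,R)
state=s0 head=2 tape=__bb[b]ccbc_   (s0,b)→(s0,a,L)
state=s0 head=1 tape=__b[b]accbc_   (s0,b)→(s0,a,L)
state=s0 head=0 tape=__[b]aaccbc_   (s0,b)→(s0,a,L)
state=s0 head=-1 tape=_[_]aaaccbc_   (s0,_)→(s1,a,L)
state=s1 head=-2 tape=[_]aaaaccbc_   (s1,_)→(s0,a,R)
state=s0 head=-1 tape=a[a]aaaccbc_   (s0,a)→(s0,a,R)
state=s0 head=0 tape=aa[a]aaccbc_   (s0,a)→(s0,a,R)
state=s0 head=1 tape=aaa[a]accbc_   (s0,a)→(s0,a,R)
state=s0 head=2 tape=aaaa[a]ccbc_   (s0,a)→(s0,a,R)
state=s0 head=3 tape=aaaaa[c]cbc_   (s0,c)→(s0,b,R)
state=s0 head=4 tape=aaaaab[c]bc_   (s0,c)→(s0,b,R)
state=s0 head=5 tape=aaaaabb[b]c_   (s0,b)→(s0,a,L)
state=s0 head=4 tape=aaaaab[b]ac_   (s0,b)→(s0,a,L)
state=s0 head=3 tape=aaaaa[b]aac_   (s0,b)→(s0,a,L)
state=s0 head=2 tape=aaaa[a]aaac_   (s0,a)→(s0,a,R)
state=s0 head=3 tape=aaaaa[a]aac_   (s0,a)→(s0,a,R)
state=s0 head=4 tape=aaaaaa[a]ac_   (s0,a)→(s0,a,R)
state=s0 head=5 tape=aaaaaaa[a]c_   (s0,a)→(s0,a,R)
state=s0 head=6 tape=aaaaaaaa[c]_   (s0,c)→(s0,b,R)
state=s0 head=7 tape=aaaaaaaab[_]   (s0,_)→(s1,a,L)
state=s1 head=6 tape=aaaaaaaa[b]a
M halts after 22 transitions.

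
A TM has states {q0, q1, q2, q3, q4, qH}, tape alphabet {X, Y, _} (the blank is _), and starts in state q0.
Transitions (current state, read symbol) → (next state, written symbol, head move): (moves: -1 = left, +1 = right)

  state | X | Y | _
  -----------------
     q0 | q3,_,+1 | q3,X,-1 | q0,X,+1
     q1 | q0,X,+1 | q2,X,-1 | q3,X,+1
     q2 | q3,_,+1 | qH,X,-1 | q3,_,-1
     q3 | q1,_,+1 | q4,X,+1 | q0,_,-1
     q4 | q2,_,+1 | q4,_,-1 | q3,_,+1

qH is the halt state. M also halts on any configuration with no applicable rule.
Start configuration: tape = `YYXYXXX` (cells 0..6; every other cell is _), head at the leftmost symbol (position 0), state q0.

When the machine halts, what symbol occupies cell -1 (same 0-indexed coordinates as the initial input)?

q0 | __[Y]YXYXXX   read Y → write X, move -1, go to q3
q3 | _[_]XYXYXXX   read _ → write _, move -1, go to q0
q0 | [_]_XYXYXXX   read _ → write X, move +1, go to q0
q0 | X[_]XYXYXXX   read _ → write X, move +1, go to q0
q0 | XX[X]YXYXXX   read X → write _, move +1, go to q3
q3 | XX_[Y]XYXXX   read Y → write X, move +1, go to q4
q4 | XX_X[X]YXXX   read X → write _, move +1, go to q2
q2 | XX_X_[Y]XXX   read Y → write X, move -1, go to qH
qH | XX_X[_]XXXX
Cell -1 holds X when M halts.

X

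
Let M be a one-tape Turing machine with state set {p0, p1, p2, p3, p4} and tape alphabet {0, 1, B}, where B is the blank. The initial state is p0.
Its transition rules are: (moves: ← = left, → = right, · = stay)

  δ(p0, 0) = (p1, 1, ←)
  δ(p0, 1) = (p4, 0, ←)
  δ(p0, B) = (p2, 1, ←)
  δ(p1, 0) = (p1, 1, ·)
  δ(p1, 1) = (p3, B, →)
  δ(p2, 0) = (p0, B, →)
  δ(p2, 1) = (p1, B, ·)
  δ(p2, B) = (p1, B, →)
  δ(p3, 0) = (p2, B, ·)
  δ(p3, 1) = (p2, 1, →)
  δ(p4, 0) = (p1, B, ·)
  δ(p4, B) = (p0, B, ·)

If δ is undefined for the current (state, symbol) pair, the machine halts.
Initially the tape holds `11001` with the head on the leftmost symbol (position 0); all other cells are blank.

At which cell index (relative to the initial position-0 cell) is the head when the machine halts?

6

state=p0 head=0 tape=BB[1]1001BB   (p0,1)→(p4,0,←)
state=p4 head=-1 tape=B[B]01001BB   (p4,B)→(p0,B,·)
state=p0 head=-1 tape=B[B]01001BB   (p0,B)→(p2,1,←)
state=p2 head=-2 tape=[B]101001BB   (p2,B)→(p1,B,→)
state=p1 head=-1 tape=B[1]01001BB   (p1,1)→(p3,B,→)
state=p3 head=0 tape=BB[0]1001BB   (p3,0)→(p2,B,·)
state=p2 head=0 tape=BB[B]1001BB   (p2,B)→(p1,B,→)
state=p1 head=1 tape=BBB[1]001BB   (p1,1)→(p3,B,→)
state=p3 head=2 tape=BBBB[0]01BB   (p3,0)→(p2,B,·)
state=p2 head=2 tape=BBBB[B]01BB   (p2,B)→(p1,B,→)
state=p1 head=3 tape=BBBBB[0]1BB   (p1,0)→(p1,1,·)
state=p1 head=3 tape=BBBBB[1]1BB   (p1,1)→(p3,B,→)
state=p3 head=4 tape=BBBBBB[1]BB   (p3,1)→(p2,1,→)
state=p2 head=5 tape=BBBBBB1[B]B   (p2,B)→(p1,B,→)
state=p1 head=6 tape=BBBBBB1B[B]
At halt the head is at cell 6.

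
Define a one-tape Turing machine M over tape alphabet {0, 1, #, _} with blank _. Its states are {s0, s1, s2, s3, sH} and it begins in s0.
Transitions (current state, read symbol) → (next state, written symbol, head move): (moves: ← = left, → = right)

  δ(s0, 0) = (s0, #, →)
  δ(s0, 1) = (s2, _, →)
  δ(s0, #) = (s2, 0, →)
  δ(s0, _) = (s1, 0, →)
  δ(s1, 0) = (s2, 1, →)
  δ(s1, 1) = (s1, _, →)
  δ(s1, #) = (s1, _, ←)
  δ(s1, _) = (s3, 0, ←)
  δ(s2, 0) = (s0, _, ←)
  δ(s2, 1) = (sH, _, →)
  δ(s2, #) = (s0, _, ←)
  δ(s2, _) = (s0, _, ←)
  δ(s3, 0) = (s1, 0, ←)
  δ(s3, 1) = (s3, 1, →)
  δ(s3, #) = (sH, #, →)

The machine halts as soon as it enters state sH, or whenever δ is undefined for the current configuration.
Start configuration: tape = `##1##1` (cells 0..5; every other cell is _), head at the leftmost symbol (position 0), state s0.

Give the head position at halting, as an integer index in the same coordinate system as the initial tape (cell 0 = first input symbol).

-2

s0 | __[#]#1##1   read # → write 0, move →, go to s2
s2 | __0[#]1##1   read # → write _, move ←, go to s0
s0 | __[0]_1##1   read 0 → write #, move →, go to s0
s0 | __#[_]1##1   read _ → write 0, move →, go to s1
s1 | __#0[1]##1   read 1 → write _, move →, go to s1
s1 | __#0_[#]#1   read # → write _, move ←, go to s1
s1 | __#0[_]_#1   read _ → write 0, move ←, go to s3
s3 | __#[0]0_#1   read 0 → write 0, move ←, go to s1
s1 | __[#]00_#1   read # → write _, move ←, go to s1
s1 | _[_]_00_#1   read _ → write 0, move ←, go to s3
s3 | [_]0_00_#1
At halt the head is at cell -2.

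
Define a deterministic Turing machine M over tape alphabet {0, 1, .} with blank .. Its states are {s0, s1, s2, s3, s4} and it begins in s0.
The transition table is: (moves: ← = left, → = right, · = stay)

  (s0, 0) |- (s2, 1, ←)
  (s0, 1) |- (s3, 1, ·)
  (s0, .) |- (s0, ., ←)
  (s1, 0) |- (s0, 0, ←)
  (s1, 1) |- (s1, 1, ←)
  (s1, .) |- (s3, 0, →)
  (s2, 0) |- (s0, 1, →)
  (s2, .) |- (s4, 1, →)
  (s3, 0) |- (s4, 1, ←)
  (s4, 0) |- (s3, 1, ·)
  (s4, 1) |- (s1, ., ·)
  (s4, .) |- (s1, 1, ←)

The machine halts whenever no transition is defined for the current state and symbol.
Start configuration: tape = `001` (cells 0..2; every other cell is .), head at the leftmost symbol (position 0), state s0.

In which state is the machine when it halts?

s0 | .[0]01   read 0 → write 1, move ←, go to s2
s2 | [.]101   read . → write 1, move →, go to s4
s4 | 1[1]01   read 1 → write ., move ·, go to s1
s1 | 1[.]01   read . → write 0, move →, go to s3
s3 | 10[0]1   read 0 → write 1, move ←, go to s4
s4 | 1[0]11   read 0 → write 1, move ·, go to s3
s3 | 1[1]11
No transition is defined for (s3, 1); M halts in state s3.

s3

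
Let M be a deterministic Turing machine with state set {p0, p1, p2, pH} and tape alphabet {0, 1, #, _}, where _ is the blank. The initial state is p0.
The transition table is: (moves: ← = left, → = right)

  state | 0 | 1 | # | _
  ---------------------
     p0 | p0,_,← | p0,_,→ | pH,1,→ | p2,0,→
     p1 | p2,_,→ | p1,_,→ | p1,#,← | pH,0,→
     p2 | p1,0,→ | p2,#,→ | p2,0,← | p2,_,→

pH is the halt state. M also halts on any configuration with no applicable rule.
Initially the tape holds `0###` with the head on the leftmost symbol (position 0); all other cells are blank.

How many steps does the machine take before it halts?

17

p0 | _[0]###__   read 0 → write _, move ←, go to p0
p0 | [_]_###__   read _ → write 0, move →, go to p2
p2 | 0[_]###__   read _ → write _, move →, go to p2
p2 | 0_[#]##__   read # → write 0, move ←, go to p2
p2 | 0[_]0##__   read _ → write _, move →, go to p2
p2 | 0_[0]##__   read 0 → write 0, move →, go to p1
p1 | 0_0[#]#__   read # → write #, move ←, go to p1
p1 | 0_[0]##__   read 0 → write _, move →, go to p2
p2 | 0__[#]#__   read # → write 0, move ←, go to p2
p2 | 0_[_]0#__   read _ → write _, move →, go to p2
p2 | 0__[0]#__   read 0 → write 0, move →, go to p1
p1 | 0__0[#]__   read # → write #, move ←, go to p1
p1 | 0__[0]#__   read 0 → write _, move →, go to p2
p2 | 0___[#]__   read # → write 0, move ←, go to p2
p2 | 0__[_]0__   read _ → write _, move →, go to p2
p2 | 0___[0]__   read 0 → write 0, move →, go to p1
p1 | 0___0[_]_   read _ → write 0, move →, go to pH
pH | 0___00[_]
M halts after 17 transitions.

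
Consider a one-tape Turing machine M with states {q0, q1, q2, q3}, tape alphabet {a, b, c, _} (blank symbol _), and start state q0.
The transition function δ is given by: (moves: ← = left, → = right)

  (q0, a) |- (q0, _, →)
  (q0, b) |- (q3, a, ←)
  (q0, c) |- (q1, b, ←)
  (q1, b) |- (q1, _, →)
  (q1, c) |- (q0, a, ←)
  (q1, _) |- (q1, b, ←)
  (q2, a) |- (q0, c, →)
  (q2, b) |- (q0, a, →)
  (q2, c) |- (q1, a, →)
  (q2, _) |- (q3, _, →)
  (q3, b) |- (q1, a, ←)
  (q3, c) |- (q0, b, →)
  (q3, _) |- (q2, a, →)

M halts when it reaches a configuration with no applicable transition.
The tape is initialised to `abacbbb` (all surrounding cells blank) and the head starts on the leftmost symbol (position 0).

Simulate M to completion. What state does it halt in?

state=q0 head=0 tape=[a]bacbbb_   (q0,a)→(q0,_,→)
state=q0 head=1 tape=_[b]acbbb_   (q0,b)→(q3,a,←)
state=q3 head=0 tape=[_]aacbbb_   (q3,_)→(q2,a,→)
state=q2 head=1 tape=a[a]acbbb_   (q2,a)→(q0,c,→)
state=q0 head=2 tape=ac[a]cbbb_   (q0,a)→(q0,_,→)
state=q0 head=3 tape=ac_[c]bbb_   (q0,c)→(q1,b,←)
state=q1 head=2 tape=ac[_]bbbb_   (q1,_)→(q1,b,←)
state=q1 head=1 tape=a[c]bbbbb_   (q1,c)→(q0,a,←)
state=q0 head=0 tape=[a]abbbbb_   (q0,a)→(q0,_,→)
state=q0 head=1 tape=_[a]bbbbb_   (q0,a)→(q0,_,→)
state=q0 head=2 tape=__[b]bbbb_   (q0,b)→(q3,a,←)
state=q3 head=1 tape=_[_]abbbb_   (q3,_)→(q2,a,→)
state=q2 head=2 tape=_a[a]bbbb_   (q2,a)→(q0,c,→)
state=q0 head=3 tape=_ac[b]bbb_   (q0,b)→(q3,a,←)
state=q3 head=2 tape=_a[c]abbb_   (q3,c)→(q0,b,→)
state=q0 head=3 tape=_ab[a]bbb_   (q0,a)→(q0,_,→)
state=q0 head=4 tape=_ab_[b]bb_   (q0,b)→(q3,a,←)
state=q3 head=3 tape=_ab[_]abb_   (q3,_)→(q2,a,→)
state=q2 head=4 tape=_aba[a]bb_   (q2,a)→(q0,c,→)
state=q0 head=5 tape=_abac[b]b_   (q0,b)→(q3,a,←)
state=q3 head=4 tape=_aba[c]ab_   (q3,c)→(q0,b,→)
state=q0 head=5 tape=_abab[a]b_   (q0,a)→(q0,_,→)
state=q0 head=6 tape=_abab_[b]_   (q0,b)→(q3,a,←)
state=q3 head=5 tape=_abab[_]a_   (q3,_)→(q2,a,→)
state=q2 head=6 tape=_ababa[a]_   (q2,a)→(q0,c,→)
state=q0 head=7 tape=_ababac[_]
No transition is defined for (q0, _); M halts in state q0.

q0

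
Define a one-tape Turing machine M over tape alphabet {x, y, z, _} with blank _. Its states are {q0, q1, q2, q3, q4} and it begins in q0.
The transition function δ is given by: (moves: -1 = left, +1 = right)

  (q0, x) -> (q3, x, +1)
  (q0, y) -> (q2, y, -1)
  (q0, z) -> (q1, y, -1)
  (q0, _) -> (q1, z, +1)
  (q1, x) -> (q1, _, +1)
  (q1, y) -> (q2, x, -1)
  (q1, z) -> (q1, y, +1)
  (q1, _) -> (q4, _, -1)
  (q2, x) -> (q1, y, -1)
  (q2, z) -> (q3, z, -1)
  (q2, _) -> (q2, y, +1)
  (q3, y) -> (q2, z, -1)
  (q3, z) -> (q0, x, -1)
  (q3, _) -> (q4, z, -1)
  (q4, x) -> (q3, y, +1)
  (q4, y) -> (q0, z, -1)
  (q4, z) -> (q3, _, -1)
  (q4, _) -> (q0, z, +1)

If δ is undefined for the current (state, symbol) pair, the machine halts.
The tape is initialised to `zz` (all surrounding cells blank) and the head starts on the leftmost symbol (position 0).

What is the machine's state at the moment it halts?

q0 | _____[z]z_   read z → write y, move -1, go to q1
q1 | ____[_]yz_   read _ → write _, move -1, go to q4
q4 | ___[_]_yz_   read _ → write z, move +1, go to q0
q0 | ___z[_]yz_   read _ → write z, move +1, go to q1
q1 | ___zz[y]z_   read y → write x, move -1, go to q2
q2 | ___z[z]xz_   read z → write z, move -1, go to q3
q3 | ___[z]zxz_   read z → write x, move -1, go to q0
q0 | __[_]xzxz_   read _ → write z, move +1, go to q1
q1 | __z[x]zxz_   read x → write _, move +1, go to q1
q1 | __z_[z]xz_   read z → write y, move +1, go to q1
q1 | __z_y[x]z_   read x → write _, move +1, go to q1
q1 | __z_y_[z]_   read z → write y, move +1, go to q1
q1 | __z_y_y[_]   read _ → write _, move -1, go to q4
q4 | __z_y_[y]_   read y → write z, move -1, go to q0
q0 | __z_y[_]z_   read _ → write z, move +1, go to q1
q1 | __z_yz[z]_   read z → write y, move +1, go to q1
q1 | __z_yzy[_]   read _ → write _, move -1, go to q4
q4 | __z_yz[y]_   read y → write z, move -1, go to q0
q0 | __z_y[z]z_   read z → write y, move -1, go to q1
q1 | __z_[y]yz_   read y → write x, move -1, go to q2
q2 | __z[_]xyz_   read _ → write y, move +1, go to q2
q2 | __zy[x]yz_   read x → write y, move -1, go to q1
q1 | __z[y]yyz_   read y → write x, move -1, go to q2
q2 | __[z]xyyz_   read z → write z, move -1, go to q3
q3 | _[_]zxyyz_   read _ → write z, move -1, go to q4
q4 | [_]zzxyyz_   read _ → write z, move +1, go to q0
q0 | z[z]zxyyz_   read z → write y, move -1, go to q1
q1 | [z]yzxyyz_   read z → write y, move +1, go to q1
q1 | y[y]zxyyz_   read y → write x, move -1, go to q2
q2 | [y]xzxyyz_
No transition is defined for (q2, y); M halts in state q2.

q2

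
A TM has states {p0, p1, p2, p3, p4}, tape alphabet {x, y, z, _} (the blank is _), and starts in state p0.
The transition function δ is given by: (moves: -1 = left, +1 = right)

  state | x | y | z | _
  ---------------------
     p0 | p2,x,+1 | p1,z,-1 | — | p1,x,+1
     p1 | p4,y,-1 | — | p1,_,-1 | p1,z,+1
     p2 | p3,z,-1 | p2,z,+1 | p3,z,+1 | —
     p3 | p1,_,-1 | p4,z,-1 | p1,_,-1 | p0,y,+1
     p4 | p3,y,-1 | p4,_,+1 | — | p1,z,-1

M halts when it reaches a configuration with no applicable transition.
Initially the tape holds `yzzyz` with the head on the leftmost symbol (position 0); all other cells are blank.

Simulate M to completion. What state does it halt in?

p0 | ____[y]zzyz   read y → write z, move -1, go to p1
p1 | ___[_]zzzyz   read _ → write z, move +1, go to p1
p1 | ___z[z]zzyz   read z → write _, move -1, go to p1
p1 | ___[z]_zzyz   read z → write _, move -1, go to p1
p1 | __[_]__zzyz   read _ → write z, move +1, go to p1
p1 | __z[_]_zzyz   read _ → write z, move +1, go to p1
p1 | __zz[_]zzyz   read _ → write z, move +1, go to p1
p1 | __zzz[z]zyz   read z → write _, move -1, go to p1
p1 | __zz[z]_zyz   read z → write _, move -1, go to p1
p1 | __z[z]__zyz   read z → write _, move -1, go to p1
p1 | __[z]___zyz   read z → write _, move -1, go to p1
p1 | _[_]____zyz   read _ → write z, move +1, go to p1
p1 | _z[_]___zyz   read _ → write z, move +1, go to p1
p1 | _zz[_]__zyz   read _ → write z, move +1, go to p1
p1 | _zzz[_]_zyz   read _ → write z, move +1, go to p1
p1 | _zzzz[_]zyz   read _ → write z, move +1, go to p1
p1 | _zzzzz[z]yz   read z → write _, move -1, go to p1
p1 | _zzzz[z]_yz   read z → write _, move -1, go to p1
p1 | _zzz[z]__yz   read z → write _, move -1, go to p1
p1 | _zz[z]___yz   read z → write _, move -1, go to p1
p1 | _z[z]____yz   read z → write _, move -1, go to p1
p1 | _[z]_____yz   read z → write _, move -1, go to p1
p1 | [_]______yz   read _ → write z, move +1, go to p1
p1 | z[_]_____yz   read _ → write z, move +1, go to p1
p1 | zz[_]____yz   read _ → write z, move +1, go to p1
p1 | zzz[_]___yz   read _ → write z, move +1, go to p1
p1 | zzzz[_]__yz   read _ → write z, move +1, go to p1
p1 | zzzzz[_]_yz   read _ → write z, move +1, go to p1
p1 | zzzzzz[_]yz   read _ → write z, move +1, go to p1
p1 | zzzzzzz[y]z
No transition is defined for (p1, y); M halts in state p1.

p1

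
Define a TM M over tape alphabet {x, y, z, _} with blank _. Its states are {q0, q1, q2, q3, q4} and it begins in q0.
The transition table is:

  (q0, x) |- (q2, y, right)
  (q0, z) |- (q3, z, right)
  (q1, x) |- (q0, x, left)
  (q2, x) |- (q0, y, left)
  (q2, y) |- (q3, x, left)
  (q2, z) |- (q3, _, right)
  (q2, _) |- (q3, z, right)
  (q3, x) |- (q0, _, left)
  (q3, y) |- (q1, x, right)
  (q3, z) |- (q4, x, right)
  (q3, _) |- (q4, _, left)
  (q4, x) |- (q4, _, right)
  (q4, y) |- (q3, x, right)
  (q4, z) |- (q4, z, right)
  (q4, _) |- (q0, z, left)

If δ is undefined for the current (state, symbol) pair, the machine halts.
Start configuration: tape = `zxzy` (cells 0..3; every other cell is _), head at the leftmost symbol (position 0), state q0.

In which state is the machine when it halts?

state=q0 head=0 tape=[z]xzy_   (q0,z)→(q3,z,right)
state=q3 head=1 tape=z[x]zy_   (q3,x)→(q0,_,left)
state=q0 head=0 tape=[z]_zy_   (q0,z)→(q3,z,right)
state=q3 head=1 tape=z[_]zy_   (q3,_)→(q4,_,left)
state=q4 head=0 tape=[z]_zy_   (q4,z)→(q4,z,right)
state=q4 head=1 tape=z[_]zy_   (q4,_)→(q0,z,left)
state=q0 head=0 tape=[z]zzy_   (q0,z)→(q3,z,right)
state=q3 head=1 tape=z[z]zy_   (q3,z)→(q4,x,right)
state=q4 head=2 tape=zx[z]y_   (q4,z)→(q4,z,right)
state=q4 head=3 tape=zxz[y]_   (q4,y)→(q3,x,right)
state=q3 head=4 tape=zxzx[_]   (q3,_)→(q4,_,left)
state=q4 head=3 tape=zxz[x]_   (q4,x)→(q4,_,right)
state=q4 head=4 tape=zxz_[_]   (q4,_)→(q0,z,left)
state=q0 head=3 tape=zxz[_]z
No transition is defined for (q0, _); M halts in state q0.

q0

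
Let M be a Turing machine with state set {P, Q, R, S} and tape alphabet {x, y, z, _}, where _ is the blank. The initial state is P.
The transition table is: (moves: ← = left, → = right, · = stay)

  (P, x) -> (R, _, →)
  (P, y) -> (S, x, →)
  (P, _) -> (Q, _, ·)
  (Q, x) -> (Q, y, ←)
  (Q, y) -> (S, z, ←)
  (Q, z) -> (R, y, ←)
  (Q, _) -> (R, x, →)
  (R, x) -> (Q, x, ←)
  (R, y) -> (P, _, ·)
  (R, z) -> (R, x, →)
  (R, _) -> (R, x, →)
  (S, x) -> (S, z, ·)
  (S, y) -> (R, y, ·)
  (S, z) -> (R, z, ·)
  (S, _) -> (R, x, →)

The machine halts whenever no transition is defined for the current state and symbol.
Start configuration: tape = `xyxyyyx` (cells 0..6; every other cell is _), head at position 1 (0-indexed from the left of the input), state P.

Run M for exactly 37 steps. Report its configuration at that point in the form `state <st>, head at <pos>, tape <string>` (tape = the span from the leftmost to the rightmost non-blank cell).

state P, head at 5, tape xxxxxx_x

state=P head=1 tape=_x[y]xyyyx   (P,y)→(S,x,→)
state=S head=2 tape=_xx[x]yyyx   (S,x)→(S,z,·)
state=S head=2 tape=_xx[z]yyyx   (S,z)→(R,z,·)
state=R head=2 tape=_xx[z]yyyx   (R,z)→(R,x,→)
state=R head=3 tape=_xxx[y]yyx   (R,y)→(P,_,·)
state=P head=3 tape=_xxx[_]yyx   (P,_)→(Q,_,·)
state=Q head=3 tape=_xxx[_]yyx   (Q,_)→(R,x,→)
state=R head=4 tape=_xxxx[y]yx   (R,y)→(P,_,·)
state=P head=4 tape=_xxxx[_]yx   (P,_)→(Q,_,·)
state=Q head=4 tape=_xxxx[_]yx   (Q,_)→(R,x,→)
state=R head=5 tape=_xxxxx[y]x   (R,y)→(P,_,·)
state=P head=5 tape=_xxxxx[_]x   (P,_)→(Q,_,·)
state=Q head=5 tape=_xxxxx[_]x   (Q,_)→(R,x,→)
state=R head=6 tape=_xxxxxx[x]   (R,x)→(Q,x,←)
state=Q head=5 tape=_xxxxx[x]x   (Q,x)→(Q,y,←)
state=Q head=4 tape=_xxxx[x]yx   (Q,x)→(Q,y,←)
state=Q head=3 tape=_xxx[x]yyx   (Q,x)→(Q,y,←)
state=Q head=2 tape=_xx[x]yyyx   (Q,x)→(Q,y,←)
state=Q head=1 tape=_x[x]yyyyx   (Q,x)→(Q,y,←)
state=Q head=0 tape=_[x]yyyyyx   (Q,x)→(Q,y,←)
state=Q head=-1 tape=[_]yyyyyyx   (Q,_)→(R,x,→)
state=R head=0 tape=x[y]yyyyyx   (R,y)→(P,_,·)
state=P head=0 tape=x[_]yyyyyx   (P,_)→(Q,_,·)
state=Q head=0 tape=x[_]yyyyyx   (Q,_)→(R,x,→)
state=R head=1 tape=xx[y]yyyyx   (R,y)→(P,_,·)
state=P head=1 tape=xx[_]yyyyx   (P,_)→(Q,_,·)
state=Q head=1 tape=xx[_]yyyyx   (Q,_)→(R,x,→)
state=R head=2 tape=xxx[y]yyyx   (R,y)→(P,_,·)
state=P head=2 tape=xxx[_]yyyx   (P,_)→(Q,_,·)
state=Q head=2 tape=xxx[_]yyyx   (Q,_)→(R,x,→)
state=R head=3 tape=xxxx[y]yyx   (R,y)→(P,_,·)
state=P head=3 tape=xxxx[_]yyx   (P,_)→(Q,_,·)
state=Q head=3 tape=xxxx[_]yyx   (Q,_)→(R,x,→)
state=R head=4 tape=xxxxx[y]yx   (R,y)→(P,_,·)
state=P head=4 tape=xxxxx[_]yx   (P,_)→(Q,_,·)
state=Q head=4 tape=xxxxx[_]yx   (Q,_)→(R,x,→)
state=R head=5 tape=xxxxxx[y]x   (R,y)→(P,_,·)
state=P head=5 tape=xxxxxx[_]x
After 37 steps: state P, head at 5, tape xxxxxx_x.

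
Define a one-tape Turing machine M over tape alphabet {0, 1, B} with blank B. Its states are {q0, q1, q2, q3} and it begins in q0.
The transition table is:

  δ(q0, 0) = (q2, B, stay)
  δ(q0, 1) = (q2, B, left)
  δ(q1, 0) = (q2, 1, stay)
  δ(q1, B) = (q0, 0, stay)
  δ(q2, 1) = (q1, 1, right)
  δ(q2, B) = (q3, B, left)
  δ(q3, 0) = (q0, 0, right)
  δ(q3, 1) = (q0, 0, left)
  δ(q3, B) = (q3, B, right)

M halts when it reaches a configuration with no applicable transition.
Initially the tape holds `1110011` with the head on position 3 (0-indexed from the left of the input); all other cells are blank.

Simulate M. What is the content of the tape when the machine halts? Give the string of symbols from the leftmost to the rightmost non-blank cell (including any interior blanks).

state=q0 head=3 tape=B111[0]011   (q0,0)→(q2,B,stay)
state=q2 head=3 tape=B111[B]011   (q2,B)→(q3,B,left)
state=q3 head=2 tape=B11[1]B011   (q3,1)→(q0,0,left)
state=q0 head=1 tape=B1[1]0B011   (q0,1)→(q2,B,left)
state=q2 head=0 tape=B[1]B0B011   (q2,1)→(q1,1,right)
state=q1 head=1 tape=B1[B]0B011   (q1,B)→(q0,0,stay)
state=q0 head=1 tape=B1[0]0B011   (q0,0)→(q2,B,stay)
state=q2 head=1 tape=B1[B]0B011   (q2,B)→(q3,B,left)
state=q3 head=0 tape=B[1]B0B011   (q3,1)→(q0,0,left)
state=q0 head=-1 tape=[B]0B0B011
The non-blank tape span at halt is 0B0B011.

0B0B011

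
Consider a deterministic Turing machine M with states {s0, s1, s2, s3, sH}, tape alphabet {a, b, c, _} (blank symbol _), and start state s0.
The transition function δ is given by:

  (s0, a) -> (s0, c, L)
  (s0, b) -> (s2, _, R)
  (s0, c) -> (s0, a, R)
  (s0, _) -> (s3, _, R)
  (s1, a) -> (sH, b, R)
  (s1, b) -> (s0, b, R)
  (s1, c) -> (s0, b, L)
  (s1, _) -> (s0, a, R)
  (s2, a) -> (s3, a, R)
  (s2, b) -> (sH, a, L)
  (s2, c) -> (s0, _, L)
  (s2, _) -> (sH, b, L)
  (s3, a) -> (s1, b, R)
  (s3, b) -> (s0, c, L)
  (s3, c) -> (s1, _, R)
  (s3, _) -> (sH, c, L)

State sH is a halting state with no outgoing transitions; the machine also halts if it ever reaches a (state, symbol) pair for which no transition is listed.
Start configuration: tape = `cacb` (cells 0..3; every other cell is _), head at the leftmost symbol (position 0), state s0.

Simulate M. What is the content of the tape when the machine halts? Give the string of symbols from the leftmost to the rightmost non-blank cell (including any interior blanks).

b_c

s0 | _[c]acb__   read c → write a, move R, go to s0
s0 | _a[a]cb__   read a → write c, move L, go to s0
s0 | _[a]ccb__   read a → write c, move L, go to s0
s0 | [_]cccb__   read _ → write _, move R, go to s3
s3 | _[c]ccb__   read c → write _, move R, go to s1
s1 | __[c]cb__   read c → write b, move L, go to s0
s0 | _[_]bcb__   read _ → write _, move R, go to s3
s3 | __[b]cb__   read b → write c, move L, go to s0
s0 | _[_]ccb__   read _ → write _, move R, go to s3
s3 | __[c]cb__   read c → write _, move R, go to s1
s1 | ___[c]b__   read c → write b, move L, go to s0
s0 | __[_]bb__   read _ → write _, move R, go to s3
s3 | ___[b]b__   read b → write c, move L, go to s0
s0 | __[_]cb__   read _ → write _, move R, go to s3
s3 | ___[c]b__   read c → write _, move R, go to s1
s1 | ____[b]__   read b → write b, move R, go to s0
s0 | ____b[_]_   read _ → write _, move R, go to s3
s3 | ____b_[_]   read _ → write c, move L, go to sH
sH | ____b[_]c
The non-blank tape span at halt is b_c.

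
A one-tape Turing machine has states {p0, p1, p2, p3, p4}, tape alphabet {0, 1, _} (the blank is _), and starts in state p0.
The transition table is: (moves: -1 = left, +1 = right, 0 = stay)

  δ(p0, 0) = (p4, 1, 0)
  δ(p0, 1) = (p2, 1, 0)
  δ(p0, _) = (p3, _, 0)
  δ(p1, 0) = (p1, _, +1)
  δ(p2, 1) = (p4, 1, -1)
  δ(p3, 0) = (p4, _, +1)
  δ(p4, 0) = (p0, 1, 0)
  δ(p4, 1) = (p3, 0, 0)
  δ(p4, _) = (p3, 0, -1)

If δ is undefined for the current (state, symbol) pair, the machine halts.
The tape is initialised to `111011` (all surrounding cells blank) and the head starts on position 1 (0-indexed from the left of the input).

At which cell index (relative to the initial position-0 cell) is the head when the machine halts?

p0 | 1[1]1011   read 1 → write 1, move 0, go to p2
p2 | 1[1]1011   read 1 → write 1, move -1, go to p4
p4 | [1]11011   read 1 → write 0, move 0, go to p3
p3 | [0]11011   read 0 → write _, move +1, go to p4
p4 | _[1]1011   read 1 → write 0, move 0, go to p3
p3 | _[0]1011   read 0 → write _, move +1, go to p4
p4 | __[1]011   read 1 → write 0, move 0, go to p3
p3 | __[0]011   read 0 → write _, move +1, go to p4
p4 | ___[0]11   read 0 → write 1, move 0, go to p0
p0 | ___[1]11   read 1 → write 1, move 0, go to p2
p2 | ___[1]11   read 1 → write 1, move -1, go to p4
p4 | __[_]111   read _ → write 0, move -1, go to p3
p3 | _[_]0111
At halt the head is at cell 1.

1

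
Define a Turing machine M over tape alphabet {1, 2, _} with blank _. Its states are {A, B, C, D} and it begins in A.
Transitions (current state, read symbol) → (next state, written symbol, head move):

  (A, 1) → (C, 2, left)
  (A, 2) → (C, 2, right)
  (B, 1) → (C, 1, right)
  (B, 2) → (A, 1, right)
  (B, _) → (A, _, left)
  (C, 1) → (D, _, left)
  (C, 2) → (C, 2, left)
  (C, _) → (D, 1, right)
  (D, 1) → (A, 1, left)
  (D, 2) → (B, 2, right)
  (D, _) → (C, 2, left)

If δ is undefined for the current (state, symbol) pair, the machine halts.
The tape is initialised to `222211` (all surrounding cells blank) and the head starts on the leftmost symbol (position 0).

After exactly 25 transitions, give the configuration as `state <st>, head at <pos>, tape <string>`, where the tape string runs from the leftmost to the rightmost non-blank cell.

state=A head=0 tape=_[2]22211__   (A,2)→(C,2,right)
state=C head=1 tape=_2[2]2211__   (C,2)→(C,2,left)
state=C head=0 tape=_[2]22211__   (C,2)→(C,2,left)
state=C head=-1 tape=[_]222211__   (C,_)→(D,1,right)
state=D head=0 tape=1[2]22211__   (D,2)→(B,2,right)
state=B head=1 tape=12[2]2211__   (B,2)→(A,1,right)
state=A head=2 tape=121[2]211__   (A,2)→(C,2,right)
state=C head=3 tape=1212[2]11__   (C,2)→(C,2,left)
state=C head=2 tape=121[2]211__   (C,2)→(C,2,left)
state=C head=1 tape=12[1]2211__   (C,1)→(D,_,left)
state=D head=0 tape=1[2]_2211__   (D,2)→(B,2,right)
state=B head=1 tape=12[_]2211__   (B,_)→(A,_,left)
state=A head=0 tape=1[2]_2211__   (A,2)→(C,2,right)
state=C head=1 tape=12[_]2211__   (C,_)→(D,1,right)
state=D head=2 tape=121[2]211__   (D,2)→(B,2,right)
state=B head=3 tape=1212[2]11__   (B,2)→(A,1,right)
state=A head=4 tape=12121[1]1__   (A,1)→(C,2,left)
state=C head=3 tape=1212[1]21__   (C,1)→(D,_,left)
state=D head=2 tape=121[2]_21__   (D,2)→(B,2,right)
state=B head=3 tape=1212[_]21__   (B,_)→(A,_,left)
state=A head=2 tape=121[2]_21__   (A,2)→(C,2,right)
state=C head=3 tape=1212[_]21__   (C,_)→(D,1,right)
state=D head=4 tape=12121[2]1__   (D,2)→(B,2,right)
state=B head=5 tape=121212[1]__   (B,1)→(C,1,right)
state=C head=6 tape=1212121[_]_   (C,_)→(D,1,right)
state=D head=7 tape=12121211[_]
After 25 steps: state D, head at 7, tape 12121211.

state D, head at 7, tape 12121211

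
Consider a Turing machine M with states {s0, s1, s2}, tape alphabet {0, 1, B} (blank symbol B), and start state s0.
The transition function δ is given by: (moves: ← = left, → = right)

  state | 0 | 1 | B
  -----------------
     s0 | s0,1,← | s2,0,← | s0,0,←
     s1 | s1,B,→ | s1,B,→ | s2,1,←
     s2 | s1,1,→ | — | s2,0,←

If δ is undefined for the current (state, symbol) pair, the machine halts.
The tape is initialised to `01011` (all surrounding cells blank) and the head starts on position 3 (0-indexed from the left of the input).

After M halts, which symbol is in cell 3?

0

s0 | 010[1]1B   read 1 → write 0, move ←, go to s2
s2 | 01[0]01B   read 0 → write 1, move →, go to s1
s1 | 011[0]1B   read 0 → write B, move →, go to s1
s1 | 011B[1]B   read 1 → write B, move →, go to s1
s1 | 011BB[B]   read B → write 1, move ←, go to s2
s2 | 011B[B]1   read B → write 0, move ←, go to s2
s2 | 011[B]01   read B → write 0, move ←, go to s2
s2 | 01[1]001
Cell 3 holds 0 when M halts.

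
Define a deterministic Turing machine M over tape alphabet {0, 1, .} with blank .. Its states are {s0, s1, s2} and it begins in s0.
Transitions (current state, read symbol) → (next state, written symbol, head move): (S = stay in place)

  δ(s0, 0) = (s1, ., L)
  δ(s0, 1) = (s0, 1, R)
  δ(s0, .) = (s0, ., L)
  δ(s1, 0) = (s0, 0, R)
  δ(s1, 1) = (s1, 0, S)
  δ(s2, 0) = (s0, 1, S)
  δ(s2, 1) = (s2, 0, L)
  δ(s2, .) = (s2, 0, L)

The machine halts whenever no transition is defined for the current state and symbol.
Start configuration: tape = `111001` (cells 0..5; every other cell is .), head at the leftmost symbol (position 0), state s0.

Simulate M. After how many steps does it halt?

16

state=s0 head=0 tape=.[1]11001   (s0,1)→(s0,1,R)
state=s0 head=1 tape=.1[1]1001   (s0,1)→(s0,1,R)
state=s0 head=2 tape=.11[1]001   (s0,1)→(s0,1,R)
state=s0 head=3 tape=.111[0]01   (s0,0)→(s1,.,L)
state=s1 head=2 tape=.11[1].01   (s1,1)→(s1,0,S)
state=s1 head=2 tape=.11[0].01   (s1,0)→(s0,0,R)
state=s0 head=3 tape=.110[.]01   (s0,.)→(s0,.,L)
state=s0 head=2 tape=.11[0].01   (s0,0)→(s1,.,L)
state=s1 head=1 tape=.1[1]..01   (s1,1)→(s1,0,S)
state=s1 head=1 tape=.1[0]..01   (s1,0)→(s0,0,R)
state=s0 head=2 tape=.10[.].01   (s0,.)→(s0,.,L)
state=s0 head=1 tape=.1[0]..01   (s0,0)→(s1,.,L)
state=s1 head=0 tape=.[1]...01   (s1,1)→(s1,0,S)
state=s1 head=0 tape=.[0]...01   (s1,0)→(s0,0,R)
state=s0 head=1 tape=.0[.]..01   (s0,.)→(s0,.,L)
state=s0 head=0 tape=.[0]...01   (s0,0)→(s1,.,L)
state=s1 head=-1 tape=[.]....01
M halts after 16 transitions.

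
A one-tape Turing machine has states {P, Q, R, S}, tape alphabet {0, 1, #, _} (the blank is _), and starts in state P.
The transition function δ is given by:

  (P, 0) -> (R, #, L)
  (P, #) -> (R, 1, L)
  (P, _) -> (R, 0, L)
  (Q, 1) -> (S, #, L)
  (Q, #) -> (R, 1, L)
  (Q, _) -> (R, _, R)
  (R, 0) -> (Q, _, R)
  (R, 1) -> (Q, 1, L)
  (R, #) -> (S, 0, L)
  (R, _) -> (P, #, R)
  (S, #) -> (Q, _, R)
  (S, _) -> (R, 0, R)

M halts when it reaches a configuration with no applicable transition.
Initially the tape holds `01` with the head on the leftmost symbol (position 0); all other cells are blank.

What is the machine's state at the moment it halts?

S

state=P head=0 tape=__[0]1   (P,0)→(R,#,L)
state=R head=-1 tape=_[_]#1   (R,_)→(P,#,R)
state=P head=0 tape=_#[#]1   (P,#)→(R,1,L)
state=R head=-1 tape=_[#]11   (R,#)→(S,0,L)
state=S head=-2 tape=[_]011   (S,_)→(R,0,R)
state=R head=-1 tape=0[0]11   (R,0)→(Q,_,R)
state=Q head=0 tape=0_[1]1   (Q,1)→(S,#,L)
state=S head=-1 tape=0[_]#1   (S,_)→(R,0,R)
state=R head=0 tape=00[#]1   (R,#)→(S,0,L)
state=S head=-1 tape=0[0]01
No transition is defined for (S, 0); M halts in state S.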